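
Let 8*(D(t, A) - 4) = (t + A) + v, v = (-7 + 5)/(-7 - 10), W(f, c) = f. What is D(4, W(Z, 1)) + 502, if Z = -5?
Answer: 68801/136 ≈ 505.89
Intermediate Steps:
v = 2/17 (v = -2/(-17) = -2*(-1/17) = 2/17 ≈ 0.11765)
D(t, A) = 273/68 + A/8 + t/8 (D(t, A) = 4 + ((t + A) + 2/17)/8 = 4 + ((A + t) + 2/17)/8 = 4 + (2/17 + A + t)/8 = 4 + (1/68 + A/8 + t/8) = 273/68 + A/8 + t/8)
D(4, W(Z, 1)) + 502 = (273/68 + (⅛)*(-5) + (⅛)*4) + 502 = (273/68 - 5/8 + ½) + 502 = 529/136 + 502 = 68801/136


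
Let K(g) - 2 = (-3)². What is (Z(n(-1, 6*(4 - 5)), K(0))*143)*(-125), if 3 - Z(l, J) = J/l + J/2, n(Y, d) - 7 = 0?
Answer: 1018875/14 ≈ 72777.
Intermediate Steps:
n(Y, d) = 7 (n(Y, d) = 7 + 0 = 7)
K(g) = 11 (K(g) = 2 + (-3)² = 2 + 9 = 11)
Z(l, J) = 3 - J/2 - J/l (Z(l, J) = 3 - (J/l + J/2) = 3 - (J/2 + J/l) = 3 + (-J/2 - J/l) = 3 - J/2 - J/l)
(Z(n(-1, 6*(4 - 5)), K(0))*143)*(-125) = ((3 - ½*11 - 1*11/7)*143)*(-125) = ((3 - 11/2 - 1*11*⅐)*143)*(-125) = ((3 - 11/2 - 11/7)*143)*(-125) = -57/14*143*(-125) = -8151/14*(-125) = 1018875/14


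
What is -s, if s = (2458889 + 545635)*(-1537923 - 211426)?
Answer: 5255961054876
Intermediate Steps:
s = -5255961054876 (s = 3004524*(-1749349) = -5255961054876)
-s = -1*(-5255961054876) = 5255961054876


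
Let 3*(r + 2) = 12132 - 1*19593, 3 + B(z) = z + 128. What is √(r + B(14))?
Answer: 5*I*√94 ≈ 48.477*I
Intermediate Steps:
B(z) = 125 + z (B(z) = -3 + (z + 128) = -3 + (128 + z) = 125 + z)
r = -2489 (r = -2 + (12132 - 1*19593)/3 = -2 + (12132 - 19593)/3 = -2 + (⅓)*(-7461) = -2 - 2487 = -2489)
√(r + B(14)) = √(-2489 + (125 + 14)) = √(-2489 + 139) = √(-2350) = 5*I*√94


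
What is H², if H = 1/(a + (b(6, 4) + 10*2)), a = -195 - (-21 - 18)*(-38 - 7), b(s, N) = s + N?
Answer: 1/3686400 ≈ 2.7127e-7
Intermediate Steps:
b(s, N) = N + s
a = -1950 (a = -195 - (-39)*(-45) = -195 - 1*1755 = -195 - 1755 = -1950)
H = -1/1920 (H = 1/(-1950 + ((4 + 6) + 10*2)) = 1/(-1950 + (10 + 20)) = 1/(-1950 + 30) = 1/(-1920) = -1/1920 ≈ -0.00052083)
H² = (-1/1920)² = 1/3686400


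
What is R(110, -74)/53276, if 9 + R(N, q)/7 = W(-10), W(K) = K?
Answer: -7/2804 ≈ -0.0024964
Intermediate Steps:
R(N, q) = -133 (R(N, q) = -63 + 7*(-10) = -63 - 70 = -133)
R(110, -74)/53276 = -133/53276 = -133*1/53276 = -7/2804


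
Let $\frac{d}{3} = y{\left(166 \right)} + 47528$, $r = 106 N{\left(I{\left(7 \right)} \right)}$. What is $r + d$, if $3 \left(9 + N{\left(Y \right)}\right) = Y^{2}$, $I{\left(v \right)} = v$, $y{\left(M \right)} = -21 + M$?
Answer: $\frac{431389}{3} \approx 1.438 \cdot 10^{5}$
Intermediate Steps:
$N{\left(Y \right)} = -9 + \frac{Y^{2}}{3}$
$r = \frac{2332}{3}$ ($r = 106 \left(-9 + \frac{7^{2}}{3}\right) = 106 \left(-9 + \frac{1}{3} \cdot 49\right) = 106 \left(-9 + \frac{49}{3}\right) = 106 \cdot \frac{22}{3} = \frac{2332}{3} \approx 777.33$)
$d = 143019$ ($d = 3 \left(\left(-21 + 166\right) + 47528\right) = 3 \left(145 + 47528\right) = 3 \cdot 47673 = 143019$)
$r + d = \frac{2332}{3} + 143019 = \frac{431389}{3}$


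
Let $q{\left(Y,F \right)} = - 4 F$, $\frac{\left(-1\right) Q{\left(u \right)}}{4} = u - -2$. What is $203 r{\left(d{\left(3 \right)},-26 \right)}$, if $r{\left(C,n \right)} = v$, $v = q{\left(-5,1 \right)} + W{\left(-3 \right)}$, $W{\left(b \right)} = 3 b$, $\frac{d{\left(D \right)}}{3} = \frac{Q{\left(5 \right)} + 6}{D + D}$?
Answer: $-2639$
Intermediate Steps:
$Q{\left(u \right)} = -8 - 4 u$ ($Q{\left(u \right)} = - 4 \left(u - -2\right) = - 4 \left(u + 2\right) = - 4 \left(2 + u\right) = -8 - 4 u$)
$d{\left(D \right)} = - \frac{33}{D}$ ($d{\left(D \right)} = 3 \frac{\left(-8 - 20\right) + 6}{D + D} = 3 \frac{\left(-8 - 20\right) + 6}{2 D} = 3 \left(-28 + 6\right) \frac{1}{2 D} = 3 \left(- 22 \frac{1}{2 D}\right) = 3 \left(- \frac{11}{D}\right) = - \frac{33}{D}$)
$v = -13$ ($v = \left(-4\right) 1 + 3 \left(-3\right) = -4 - 9 = -13$)
$r{\left(C,n \right)} = -13$
$203 r{\left(d{\left(3 \right)},-26 \right)} = 203 \left(-13\right) = -2639$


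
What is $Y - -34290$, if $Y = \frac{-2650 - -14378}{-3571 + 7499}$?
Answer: $\frac{16837856}{491} \approx 34293.0$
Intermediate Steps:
$Y = \frac{1466}{491}$ ($Y = \frac{-2650 + 14378}{3928} = 11728 \cdot \frac{1}{3928} = \frac{1466}{491} \approx 2.9857$)
$Y - -34290 = \frac{1466}{491} - -34290 = \frac{1466}{491} + 34290 = \frac{16837856}{491}$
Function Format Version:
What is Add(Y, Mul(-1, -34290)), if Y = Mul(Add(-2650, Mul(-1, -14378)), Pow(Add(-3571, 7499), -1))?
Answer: Rational(16837856, 491) ≈ 34293.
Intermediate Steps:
Y = Rational(1466, 491) (Y = Mul(Add(-2650, 14378), Pow(3928, -1)) = Mul(11728, Rational(1, 3928)) = Rational(1466, 491) ≈ 2.9857)
Add(Y, Mul(-1, -34290)) = Add(Rational(1466, 491), Mul(-1, -34290)) = Add(Rational(1466, 491), 34290) = Rational(16837856, 491)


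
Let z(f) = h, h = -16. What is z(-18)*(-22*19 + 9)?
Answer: 6544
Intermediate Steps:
z(f) = -16
z(-18)*(-22*19 + 9) = -16*(-22*19 + 9) = -16*(-418 + 9) = -16*(-409) = 6544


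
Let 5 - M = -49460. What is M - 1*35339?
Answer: 14126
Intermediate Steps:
M = 49465 (M = 5 - 1*(-49460) = 5 + 49460 = 49465)
M - 1*35339 = 49465 - 1*35339 = 49465 - 35339 = 14126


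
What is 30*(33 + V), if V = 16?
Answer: 1470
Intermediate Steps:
30*(33 + V) = 30*(33 + 16) = 30*49 = 1470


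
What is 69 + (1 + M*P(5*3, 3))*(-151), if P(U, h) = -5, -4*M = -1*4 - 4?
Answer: 1428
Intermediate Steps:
M = 2 (M = -(-1*4 - 4)/4 = -(-4 - 4)/4 = -1/4*(-8) = 2)
69 + (1 + M*P(5*3, 3))*(-151) = 69 + (1 + 2*(-5))*(-151) = 69 + (1 - 10)*(-151) = 69 - 9*(-151) = 69 + 1359 = 1428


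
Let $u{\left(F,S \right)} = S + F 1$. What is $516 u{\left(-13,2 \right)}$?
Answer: $-5676$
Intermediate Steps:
$u{\left(F,S \right)} = F + S$ ($u{\left(F,S \right)} = S + F = F + S$)
$516 u{\left(-13,2 \right)} = 516 \left(-13 + 2\right) = 516 \left(-11\right) = -5676$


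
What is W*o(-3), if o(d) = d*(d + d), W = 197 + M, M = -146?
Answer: 918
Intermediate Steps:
W = 51 (W = 197 - 146 = 51)
o(d) = 2*d² (o(d) = d*(2*d) = 2*d²)
W*o(-3) = 51*(2*(-3)²) = 51*(2*9) = 51*18 = 918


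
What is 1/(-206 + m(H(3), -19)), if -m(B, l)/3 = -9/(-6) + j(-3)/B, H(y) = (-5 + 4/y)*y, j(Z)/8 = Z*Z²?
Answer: -22/5927 ≈ -0.0037118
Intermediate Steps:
j(Z) = 8*Z³ (j(Z) = 8*(Z*Z²) = 8*Z³)
H(y) = y*(-5 + 4/y)
m(B, l) = -9/2 + 648/B (m(B, l) = -3*(-9/(-6) + (8*(-3)³)/B) = -3*(-9*(-⅙) + (8*(-27))/B) = -3*(3/2 - 216/B) = -9/2 + 648/B)
1/(-206 + m(H(3), -19)) = 1/(-206 + (-9/2 + 648/(4 - 5*3))) = 1/(-206 + (-9/2 + 648/(4 - 15))) = 1/(-206 + (-9/2 + 648/(-11))) = 1/(-206 + (-9/2 + 648*(-1/11))) = 1/(-206 + (-9/2 - 648/11)) = 1/(-206 - 1395/22) = 1/(-5927/22) = -22/5927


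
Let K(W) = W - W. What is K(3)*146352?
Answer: 0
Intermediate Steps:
K(W) = 0
K(3)*146352 = 0*146352 = 0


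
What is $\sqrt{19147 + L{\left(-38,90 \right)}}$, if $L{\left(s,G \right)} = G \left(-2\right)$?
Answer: $\sqrt{18967} \approx 137.72$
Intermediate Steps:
$L{\left(s,G \right)} = - 2 G$
$\sqrt{19147 + L{\left(-38,90 \right)}} = \sqrt{19147 - 180} = \sqrt{18967}$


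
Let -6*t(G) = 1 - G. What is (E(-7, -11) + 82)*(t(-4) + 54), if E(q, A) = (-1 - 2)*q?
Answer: 32857/6 ≈ 5476.2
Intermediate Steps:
t(G) = -⅙ + G/6 (t(G) = -(1 - G)/6 = -⅙ + G/6)
E(q, A) = -3*q
(E(-7, -11) + 82)*(t(-4) + 54) = (-3*(-7) + 82)*((-⅙ + (⅙)*(-4)) + 54) = (21 + 82)*((-⅙ - ⅔) + 54) = 103*(-⅚ + 54) = 103*(319/6) = 32857/6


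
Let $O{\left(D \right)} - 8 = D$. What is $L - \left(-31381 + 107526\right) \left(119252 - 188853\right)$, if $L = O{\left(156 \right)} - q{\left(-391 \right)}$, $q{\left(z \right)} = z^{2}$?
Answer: $5299615428$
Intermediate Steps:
$O{\left(D \right)} = 8 + D$
$L = -152717$ ($L = \left(8 + 156\right) - \left(-391\right)^{2} = 164 - 152881 = -152717$)
$L - \left(-31381 + 107526\right) \left(119252 - 188853\right) = -152717 - \left(-31381 + 107526\right) \left(119252 - 188853\right) = -152717 - 76145 \left(-69601\right) = -152717 - -5299768145 = -152717 + 5299768145 = 5299615428$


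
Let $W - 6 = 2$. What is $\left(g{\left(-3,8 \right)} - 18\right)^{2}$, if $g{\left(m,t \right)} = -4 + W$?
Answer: $196$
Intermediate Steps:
$W = 8$ ($W = 6 + 2 = 8$)
$g{\left(m,t \right)} = 4$ ($g{\left(m,t \right)} = -4 + 8 = 4$)
$\left(g{\left(-3,8 \right)} - 18\right)^{2} = \left(4 - 18\right)^{2} = \left(-14\right)^{2} = 196$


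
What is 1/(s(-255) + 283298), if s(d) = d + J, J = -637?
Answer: 1/282406 ≈ 3.5410e-6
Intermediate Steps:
s(d) = -637 + d (s(d) = d - 637 = -637 + d)
1/(s(-255) + 283298) = 1/((-637 - 255) + 283298) = 1/(-892 + 283298) = 1/282406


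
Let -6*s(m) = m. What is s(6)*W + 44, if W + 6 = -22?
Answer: 72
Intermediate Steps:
W = -28 (W = -6 - 22 = -28)
s(m) = -m/6
s(6)*W + 44 = -1/6*6*(-28) + 44 = -1*(-28) + 44 = 28 + 44 = 72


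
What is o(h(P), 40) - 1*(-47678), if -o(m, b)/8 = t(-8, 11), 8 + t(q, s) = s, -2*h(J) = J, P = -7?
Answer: 47654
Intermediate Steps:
h(J) = -J/2
t(q, s) = -8 + s
o(m, b) = -24 (o(m, b) = -8*(-8 + 11) = -8*3 = -24)
o(h(P), 40) - 1*(-47678) = -24 - 1*(-47678) = -24 + 47678 = 47654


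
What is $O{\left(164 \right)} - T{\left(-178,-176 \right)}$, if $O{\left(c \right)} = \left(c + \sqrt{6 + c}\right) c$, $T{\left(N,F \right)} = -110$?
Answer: $27006 + 164 \sqrt{170} \approx 29144.0$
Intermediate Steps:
$O{\left(c \right)} = c \left(c + \sqrt{6 + c}\right)$
$O{\left(164 \right)} - T{\left(-178,-176 \right)} = 164 \left(164 + \sqrt{6 + 164}\right) - -110 = 164 \left(164 + \sqrt{170}\right) + 110 = \left(26896 + 164 \sqrt{170}\right) + 110 = 27006 + 164 \sqrt{170}$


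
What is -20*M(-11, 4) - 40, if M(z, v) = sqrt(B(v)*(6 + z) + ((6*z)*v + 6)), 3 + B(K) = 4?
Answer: -40 - 20*I*sqrt(263) ≈ -40.0 - 324.35*I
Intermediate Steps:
B(K) = 1 (B(K) = -3 + 4 = 1)
M(z, v) = sqrt(12 + z + 6*v*z) (M(z, v) = sqrt(1*(6 + z) + ((6*z)*v + 6)) = sqrt((6 + z) + (6*v*z + 6)) = sqrt((6 + z) + (6 + 6*v*z)) = sqrt(12 + z + 6*v*z))
-20*M(-11, 4) - 40 = -20*sqrt(12 - 11 + 6*4*(-11)) - 40 = -20*sqrt(12 - 11 - 264) - 40 = -20*I*sqrt(263) - 40 = -40 - 20*I*sqrt(263)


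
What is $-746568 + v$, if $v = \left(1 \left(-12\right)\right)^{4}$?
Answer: $-725832$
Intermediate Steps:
$v = 20736$ ($v = \left(-12\right)^{4} = 20736$)
$-746568 + v = -746568 + 20736 = -725832$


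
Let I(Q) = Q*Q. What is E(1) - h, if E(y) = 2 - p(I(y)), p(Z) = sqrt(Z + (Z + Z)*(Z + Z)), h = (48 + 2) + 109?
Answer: -157 - sqrt(5) ≈ -159.24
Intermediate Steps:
h = 159 (h = 50 + 109 = 159)
I(Q) = Q**2
p(Z) = sqrt(Z + 4*Z**2) (p(Z) = sqrt(Z + (2*Z)*(2*Z)) = sqrt(Z + 4*Z**2))
E(y) = 2 - sqrt(y**2*(1 + 4*y**2))
E(1) - h = (2 - sqrt(1**2 + 4*1**4)) - 1*159 = (2 - sqrt(1 + 4*1)) - 159 = (2 - sqrt(1 + 4)) - 159 = (2 - sqrt(5)) - 159 = -157 - sqrt(5)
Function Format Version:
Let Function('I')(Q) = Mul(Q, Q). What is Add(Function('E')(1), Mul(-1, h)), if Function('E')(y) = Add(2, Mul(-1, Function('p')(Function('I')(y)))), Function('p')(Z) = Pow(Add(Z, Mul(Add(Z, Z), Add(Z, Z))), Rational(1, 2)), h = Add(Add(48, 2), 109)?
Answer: Add(-157, Mul(-1, Pow(5, Rational(1, 2)))) ≈ -159.24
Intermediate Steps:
h = 159 (h = Add(50, 109) = 159)
Function('I')(Q) = Pow(Q, 2)
Function('p')(Z) = Pow(Add(Z, Mul(4, Pow(Z, 2))), Rational(1, 2)) (Function('p')(Z) = Pow(Add(Z, Mul(Mul(2, Z), Mul(2, Z))), Rational(1, 2)) = Pow(Add(Z, Mul(4, Pow(Z, 2))), Rational(1, 2)))
Function('E')(y) = Add(2, Mul(-1, Pow(Mul(Pow(y, 2), Add(1, Mul(4, Pow(y, 2)))), Rational(1, 2))))
Add(Function('E')(1), Mul(-1, h)) = Add(Add(2, Mul(-1, Pow(Add(Pow(1, 2), Mul(4, Pow(1, 4))), Rational(1, 2)))), Mul(-1, 159)) = Add(Add(2, Mul(-1, Pow(Add(1, Mul(4, 1)), Rational(1, 2)))), -159) = Add(Add(2, Mul(-1, Pow(Add(1, 4), Rational(1, 2)))), -159) = Add(Add(2, Mul(-1, Pow(5, Rational(1, 2)))), -159) = Add(-157, Mul(-1, Pow(5, Rational(1, 2))))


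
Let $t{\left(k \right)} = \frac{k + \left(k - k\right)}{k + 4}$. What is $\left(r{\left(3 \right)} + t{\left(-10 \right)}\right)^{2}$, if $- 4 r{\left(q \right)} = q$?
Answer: $\frac{121}{144} \approx 0.84028$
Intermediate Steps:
$r{\left(q \right)} = - \frac{q}{4}$
$t{\left(k \right)} = \frac{k}{4 + k}$ ($t{\left(k \right)} = \frac{k + 0}{4 + k} = \frac{k}{4 + k}$)
$\left(r{\left(3 \right)} + t{\left(-10 \right)}\right)^{2} = \left(\left(- \frac{1}{4}\right) 3 - \frac{10}{4 - 10}\right)^{2} = \left(- \frac{3}{4} - \frac{10}{-6}\right)^{2} = \left(- \frac{3}{4} - - \frac{5}{3}\right)^{2} = \left(- \frac{3}{4} + \frac{5}{3}\right)^{2} = \left(\frac{11}{12}\right)^{2} = \frac{121}{144}$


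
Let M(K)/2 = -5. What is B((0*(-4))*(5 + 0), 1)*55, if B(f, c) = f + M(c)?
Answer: -550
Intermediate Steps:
M(K) = -10 (M(K) = 2*(-5) = -10)
B(f, c) = -10 + f (B(f, c) = f - 10 = -10 + f)
B((0*(-4))*(5 + 0), 1)*55 = (-10 + (0*(-4))*(5 + 0))*55 = (-10 + 0*5)*55 = (-10 + 0)*55 = -10*55 = -550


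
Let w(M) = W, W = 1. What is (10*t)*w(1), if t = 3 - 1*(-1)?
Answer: 40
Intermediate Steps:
t = 4 (t = 3 + 1 = 4)
w(M) = 1
(10*t)*w(1) = (10*4)*1 = 40*1 = 40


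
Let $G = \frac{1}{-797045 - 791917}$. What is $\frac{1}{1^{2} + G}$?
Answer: $\frac{1588962}{1588961} \approx 1.0$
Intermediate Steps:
$G = - \frac{1}{1588962}$ ($G = \frac{1}{-1588962} = - \frac{1}{1588962} \approx -6.2934 \cdot 10^{-7}$)
$\frac{1}{1^{2} + G} = \frac{1}{1^{2} - \frac{1}{1588962}} = \frac{1}{1 - \frac{1}{1588962}} = \frac{1}{\frac{1588961}{1588962}} = \frac{1588962}{1588961}$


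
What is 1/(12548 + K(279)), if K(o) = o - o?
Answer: 1/12548 ≈ 7.9694e-5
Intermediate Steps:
K(o) = 0
1/(12548 + K(279)) = 1/(12548 + 0) = 1/12548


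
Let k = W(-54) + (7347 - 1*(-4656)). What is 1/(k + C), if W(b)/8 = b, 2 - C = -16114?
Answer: 1/27687 ≈ 3.6118e-5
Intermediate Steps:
C = 16116 (C = 2 - 1*(-16114) = 2 + 16114 = 16116)
W(b) = 8*b
k = 11571 (k = 8*(-54) + (7347 - 1*(-4656)) = -432 + (7347 + 4656) = -432 + 12003 = 11571)
1/(k + C) = 1/(11571 + 16116) = 1/27687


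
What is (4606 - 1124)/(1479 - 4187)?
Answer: -1741/1354 ≈ -1.2858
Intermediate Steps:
(4606 - 1124)/(1479 - 4187) = 3482/(-2708) = 3482*(-1/2708) = -1741/1354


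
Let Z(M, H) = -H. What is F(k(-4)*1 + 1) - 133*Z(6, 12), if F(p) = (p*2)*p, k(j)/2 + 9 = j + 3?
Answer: 2318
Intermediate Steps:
k(j) = -12 + 2*j (k(j) = -18 + 2*(j + 3) = -18 + 2*(3 + j) = -18 + (6 + 2*j) = -12 + 2*j)
F(p) = 2*p² (F(p) = (2*p)*p = 2*p²)
F(k(-4)*1 + 1) - 133*Z(6, 12) = 2*((-12 + 2*(-4))*1 + 1)² - (-133)*12 = 2*((-12 - 8)*1 + 1)² - 133*(-12) = 2*(-20*1 + 1)² + 1596 = 2*(-20 + 1)² + 1596 = 2*(-19)² + 1596 = 2*361 + 1596 = 722 + 1596 = 2318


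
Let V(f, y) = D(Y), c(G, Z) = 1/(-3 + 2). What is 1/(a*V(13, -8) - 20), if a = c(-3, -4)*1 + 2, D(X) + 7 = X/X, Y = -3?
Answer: -1/26 ≈ -0.038462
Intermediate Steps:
D(X) = -6 (D(X) = -7 + X/X = -7 + 1 = -6)
c(G, Z) = -1 (c(G, Z) = 1/(-1) = -1)
V(f, y) = -6
a = 1 (a = -1*1 + 2 = -1 + 2 = 1)
1/(a*V(13, -8) - 20) = 1/(1*(-6) - 20) = 1/(-6 - 20) = 1/(-26) = -1/26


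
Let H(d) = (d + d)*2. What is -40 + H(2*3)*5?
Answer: 80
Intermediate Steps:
H(d) = 4*d (H(d) = (2*d)*2 = 4*d)
-40 + H(2*3)*5 = -40 + (4*(2*3))*5 = -40 + (4*6)*5 = -40 + 24*5 = -40 + 120 = 80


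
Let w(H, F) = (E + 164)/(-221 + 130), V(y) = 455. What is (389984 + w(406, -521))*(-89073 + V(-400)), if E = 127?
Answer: -3144898004354/91 ≈ -3.4559e+10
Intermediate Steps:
w(H, F) = -291/91 (w(H, F) = (127 + 164)/(-221 + 130) = 291/(-91) = 291*(-1/91) = -291/91)
(389984 + w(406, -521))*(-89073 + V(-400)) = (389984 - 291/91)*(-89073 + 455) = (35488253/91)*(-88618) = -3144898004354/91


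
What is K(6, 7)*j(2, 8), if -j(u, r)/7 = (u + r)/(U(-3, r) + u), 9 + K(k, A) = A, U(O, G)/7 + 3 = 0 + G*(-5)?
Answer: -140/299 ≈ -0.46823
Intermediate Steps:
U(O, G) = -21 - 35*G (U(O, G) = -21 + 7*(0 + G*(-5)) = -21 + 7*(0 - 5*G) = -21 + 7*(-5*G) = -21 - 35*G)
K(k, A) = -9 + A
j(u, r) = -7*(r + u)/(-21 + u - 35*r) (j(u, r) = -7*(u + r)/((-21 - 35*r) + u) = -7*(r + u)/(-21 + u - 35*r))
K(6, 7)*j(2, 8) = (-9 + 7)*(7*(8 + 2)/(21 - 1*2 + 35*8)) = -14*10/(21 - 2 + 280) = -14*10/299 = -2*70/299 = -140/299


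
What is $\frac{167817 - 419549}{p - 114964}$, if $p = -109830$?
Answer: $\frac{125866}{112397} \approx 1.1198$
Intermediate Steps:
$\frac{167817 - 419549}{p - 114964} = \frac{167817 - 419549}{-109830 - 114964} = - \frac{251732}{-224794} = \left(-251732\right) \left(- \frac{1}{224794}\right) = \frac{125866}{112397}$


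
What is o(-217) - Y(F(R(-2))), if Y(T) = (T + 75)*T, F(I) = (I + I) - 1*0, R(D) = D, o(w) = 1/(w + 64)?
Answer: 43451/153 ≈ 283.99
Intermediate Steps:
o(w) = 1/(64 + w)
F(I) = 2*I (F(I) = 2*I + 0 = 2*I)
Y(T) = T*(75 + T) (Y(T) = (75 + T)*T = T*(75 + T))
o(-217) - Y(F(R(-2))) = 1/(64 - 217) - 2*(-2)*(75 + 2*(-2)) = 1/(-153) - (-4)*(75 - 4) = -1/153 - (-4)*71 = -1/153 - 1*(-284) = -1/153 + 284 = 43451/153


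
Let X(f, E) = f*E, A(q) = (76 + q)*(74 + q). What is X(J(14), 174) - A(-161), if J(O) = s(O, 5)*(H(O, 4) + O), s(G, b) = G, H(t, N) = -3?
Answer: 19401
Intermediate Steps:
A(q) = (74 + q)*(76 + q)
J(O) = O*(-3 + O)
X(f, E) = E*f
X(J(14), 174) - A(-161) = 174*(14*(-3 + 14)) - (5624 + (-161)² + 150*(-161)) = 174*(14*11) - (5624 + 25921 - 24150) = 174*154 - 1*7395 = 26796 - 7395 = 19401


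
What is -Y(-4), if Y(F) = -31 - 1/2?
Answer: 63/2 ≈ 31.500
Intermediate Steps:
Y(F) = -63/2 (Y(F) = -31 - 1*1/2 = -31 - 1/2 = -63/2)
-Y(-4) = -1*(-63/2) = 63/2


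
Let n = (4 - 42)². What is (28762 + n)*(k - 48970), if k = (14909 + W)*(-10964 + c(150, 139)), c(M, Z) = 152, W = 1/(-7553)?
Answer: -36787406016704332/7553 ≈ -4.8706e+12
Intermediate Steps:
W = -1/7553 ≈ -0.00013240
n = 1444 (n = (-38)² = 1444)
k = -1217514192912/7553 (k = (14909 - 1/7553)*(-10964 + 152) = (112607676/7553)*(-10812) = -1217514192912/7553 ≈ -1.6120e+8)
(28762 + n)*(k - 48970) = (28762 + 1444)*(-1217514192912/7553 - 48970) = 30206*(-1217884063322/7553) = -36787406016704332/7553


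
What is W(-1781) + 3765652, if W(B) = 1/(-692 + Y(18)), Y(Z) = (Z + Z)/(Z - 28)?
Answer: 13096937651/3478 ≈ 3.7657e+6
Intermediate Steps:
Y(Z) = 2*Z/(-28 + Z) (Y(Z) = (2*Z)/(-28 + Z) = 2*Z/(-28 + Z))
W(B) = -5/3478 (W(B) = 1/(-692 + 2*18/(-28 + 18)) = 1/(-692 + 2*18/(-10)) = 1/(-692 + 2*18*(-1/10)) = 1/(-692 - 18/5) = 1/(-3478/5) = -5/3478)
W(-1781) + 3765652 = -5/3478 + 3765652 = 13096937651/3478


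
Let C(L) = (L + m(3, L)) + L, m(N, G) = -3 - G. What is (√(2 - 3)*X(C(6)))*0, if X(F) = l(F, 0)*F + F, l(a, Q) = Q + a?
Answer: 0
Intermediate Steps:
C(L) = -3 + L (C(L) = (L + (-3 - L)) + L = -3 + L)
X(F) = F + F² (X(F) = (0 + F)*F + F = F*F + F = F² + F = F + F²)
(√(2 - 3)*X(C(6)))*0 = (√(2 - 3)*((-3 + 6)*(1 + (-3 + 6))))*0 = (√(-1)*(3*(1 + 3)))*0 = (I*(3*4))*0 = (I*12)*0 = (12*I)*0 = 0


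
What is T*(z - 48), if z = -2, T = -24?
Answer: 1200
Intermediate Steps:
T*(z - 48) = -24*(-2 - 48) = -24*(-50) = 1200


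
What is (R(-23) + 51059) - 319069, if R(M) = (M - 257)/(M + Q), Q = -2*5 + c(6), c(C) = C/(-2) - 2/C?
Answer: -29212250/109 ≈ -2.6800e+5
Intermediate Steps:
c(C) = -2/C - C/2 (c(C) = C*(-½) - 2/C = -C/2 - 2/C = -2/C - C/2)
Q = -40/3 (Q = -2*5 + (-2/6 - ½*6) = -10 + (-2*⅙ - 3) = -10 + (-⅓ - 3) = -10 - 10/3 = -40/3 ≈ -13.333)
R(M) = (-257 + M)/(-40/3 + M) (R(M) = (M - 257)/(M - 40/3) = (-257 + M)/(-40/3 + M))
(R(-23) + 51059) - 319069 = (3*(-257 - 23)/(-40 + 3*(-23)) + 51059) - 319069 = (3*(-280)/(-40 - 69) + 51059) - 319069 = (3*(-280)/(-109) + 51059) - 319069 = (3*(-1/109)*(-280) + 51059) - 319069 = (840/109 + 51059) - 319069 = 5566271/109 - 319069 = -29212250/109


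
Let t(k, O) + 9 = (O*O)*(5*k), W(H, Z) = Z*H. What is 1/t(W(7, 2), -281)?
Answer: 1/5527261 ≈ 1.8092e-7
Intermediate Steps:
W(H, Z) = H*Z
t(k, O) = -9 + 5*k*O² (t(k, O) = -9 + (O*O)*(5*k) = -9 + O²*(5*k) = -9 + 5*k*O²)
1/t(W(7, 2), -281) = 1/(-9 + 5*(7*2)*(-281)²) = 1/(-9 + 5*14*78961) = 1/(-9 + 5527270) = 1/5527261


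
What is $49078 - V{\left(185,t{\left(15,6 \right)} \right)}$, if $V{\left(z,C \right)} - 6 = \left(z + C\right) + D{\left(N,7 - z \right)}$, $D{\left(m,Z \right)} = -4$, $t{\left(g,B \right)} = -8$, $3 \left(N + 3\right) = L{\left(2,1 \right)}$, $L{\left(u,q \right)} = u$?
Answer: $48899$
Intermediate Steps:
$N = - \frac{7}{3}$ ($N = -3 + \frac{1}{3} \cdot 2 = -3 + \frac{2}{3} = - \frac{7}{3} \approx -2.3333$)
$V{\left(z,C \right)} = 2 + C + z$ ($V{\left(z,C \right)} = 6 - \left(4 - C - z\right) = 6 + \left(-4 + C + z\right) = 2 + C + z$)
$49078 - V{\left(185,t{\left(15,6 \right)} \right)} = 49078 - \left(2 - 8 + 185\right) = 49078 - 179 = 48899$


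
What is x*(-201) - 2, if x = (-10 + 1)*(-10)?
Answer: -18092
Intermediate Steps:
x = 90 (x = -9*(-10) = 90)
x*(-201) - 2 = 90*(-201) - 2 = -18090 - 2 = -18092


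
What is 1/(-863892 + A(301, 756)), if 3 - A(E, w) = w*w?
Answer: -1/1435425 ≈ -6.9666e-7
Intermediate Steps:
A(E, w) = 3 - w² (A(E, w) = 3 - w*w = 3 - w²)
1/(-863892 + A(301, 756)) = 1/(-863892 + (3 - 1*756²)) = 1/(-863892 + (3 - 1*571536)) = 1/(-863892 + (3 - 571536)) = 1/(-863892 - 571533) = 1/(-1435425) = -1/1435425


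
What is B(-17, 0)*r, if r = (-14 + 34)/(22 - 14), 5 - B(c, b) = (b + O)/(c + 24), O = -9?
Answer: 110/7 ≈ 15.714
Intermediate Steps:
B(c, b) = 5 - (-9 + b)/(24 + c) (B(c, b) = 5 - (b - 9)/(c + 24) = 5 - (-9 + b)/(24 + c))
r = 5/2 (r = 20/8 = 20*(⅛) = 5/2 ≈ 2.5000)
B(-17, 0)*r = ((129 - 1*0 + 5*(-17))/(24 - 17))*(5/2) = ((129 + 0 - 85)/7)*(5/2) = ((⅐)*44)*(5/2) = (44/7)*(5/2) = 110/7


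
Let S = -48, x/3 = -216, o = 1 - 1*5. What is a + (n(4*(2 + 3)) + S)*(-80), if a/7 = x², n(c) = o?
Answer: 2943488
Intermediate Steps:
o = -4 (o = 1 - 5 = -4)
x = -648 (x = 3*(-216) = -648)
n(c) = -4
a = 2939328 (a = 7*(-648)² = 7*419904 = 2939328)
a + (n(4*(2 + 3)) + S)*(-80) = 2939328 + (-4 - 48)*(-80) = 2939328 - 52*(-80) = 2939328 + 4160 = 2943488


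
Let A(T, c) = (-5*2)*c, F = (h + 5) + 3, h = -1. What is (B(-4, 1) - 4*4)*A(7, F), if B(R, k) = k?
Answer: 1050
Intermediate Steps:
F = 7 (F = (-1 + 5) + 3 = 4 + 3 = 7)
A(T, c) = -10*c
(B(-4, 1) - 4*4)*A(7, F) = (1 - 4*4)*(-10*7) = (1 - 16)*(-70) = -15*(-70) = 1050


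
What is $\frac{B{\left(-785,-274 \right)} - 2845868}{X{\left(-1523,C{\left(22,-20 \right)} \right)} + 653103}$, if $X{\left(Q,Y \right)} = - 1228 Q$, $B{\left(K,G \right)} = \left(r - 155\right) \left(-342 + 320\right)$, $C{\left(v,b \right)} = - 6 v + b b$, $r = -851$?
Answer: $- \frac{2823736}{2523347} \approx -1.119$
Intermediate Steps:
$C{\left(v,b \right)} = b^{2} - 6 v$ ($C{\left(v,b \right)} = - 6 v + b^{2} = b^{2} - 6 v$)
$B{\left(K,G \right)} = 22132$ ($B{\left(K,G \right)} = \left(-851 - 155\right) \left(-342 + 320\right) = \left(-1006\right) \left(-22\right) = 22132$)
$\frac{B{\left(-785,-274 \right)} - 2845868}{X{\left(-1523,C{\left(22,-20 \right)} \right)} + 653103} = \frac{22132 - 2845868}{\left(-1228\right) \left(-1523\right) + 653103} = - \frac{2823736}{1870244 + 653103} = - \frac{2823736}{2523347}$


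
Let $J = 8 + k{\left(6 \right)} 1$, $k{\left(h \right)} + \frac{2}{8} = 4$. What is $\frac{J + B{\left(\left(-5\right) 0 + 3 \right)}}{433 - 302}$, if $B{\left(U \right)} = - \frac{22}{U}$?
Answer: $\frac{53}{1572} \approx 0.033715$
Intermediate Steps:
$k{\left(h \right)} = \frac{15}{4}$ ($k{\left(h \right)} = - \frac{1}{4} + 4 = \frac{15}{4}$)
$J = \frac{47}{4}$ ($J = 8 + \frac{15}{4} \cdot 1 = 8 + \frac{15}{4} = \frac{47}{4} \approx 11.75$)
$\frac{J + B{\left(\left(-5\right) 0 + 3 \right)}}{433 - 302} = \frac{\frac{47}{4} - \frac{22}{\left(-5\right) 0 + 3}}{433 - 302} = \frac{\frac{47}{4} - \frac{22}{0 + 3}}{131} = \left(\frac{47}{4} - \frac{22}{3}\right) \frac{1}{131} = \frac{53}{12} \cdot \frac{1}{131} = \frac{53}{1572}$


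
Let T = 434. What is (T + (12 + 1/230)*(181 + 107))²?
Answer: 200250880036/13225 ≈ 1.5142e+7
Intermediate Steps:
(T + (12 + 1/230)*(181 + 107))² = (434 + (12 + 1/230)*(181 + 107))² = (434 + (12 + 1/230)*288)² = (434 + (2761/230)*288)² = (434 + 397584/115)² = (447494/115)² = 200250880036/13225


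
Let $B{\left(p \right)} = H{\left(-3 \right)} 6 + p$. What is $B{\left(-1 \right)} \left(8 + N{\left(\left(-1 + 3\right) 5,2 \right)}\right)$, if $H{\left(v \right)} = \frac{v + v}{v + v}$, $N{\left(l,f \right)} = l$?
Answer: $90$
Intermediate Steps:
$H{\left(v \right)} = 1$ ($H{\left(v \right)} = \frac{2 v}{2 v} = 2 v \frac{1}{2 v} = 1$)
$B{\left(p \right)} = 6 + p$ ($B{\left(p \right)} = 1 \cdot 6 + p = 6 + p$)
$B{\left(-1 \right)} \left(8 + N{\left(\left(-1 + 3\right) 5,2 \right)}\right) = \left(6 - 1\right) \left(8 + \left(-1 + 3\right) 5\right) = 5 \left(8 + 2 \cdot 5\right) = 5 \left(8 + 10\right) = 5 \cdot 18 = 90$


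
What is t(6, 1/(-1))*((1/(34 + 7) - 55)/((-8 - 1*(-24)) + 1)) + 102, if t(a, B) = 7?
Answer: 55316/697 ≈ 79.363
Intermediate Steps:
t(6, 1/(-1))*((1/(34 + 7) - 55)/((-8 - 1*(-24)) + 1)) + 102 = 7*((1/(34 + 7) - 55)/((-8 - 1*(-24)) + 1)) + 102 = 7*((1/41 - 55)/((-8 + 24) + 1)) + 102 = 7*((1/41 - 55)/(16 + 1)) + 102 = 7*(-2254/41/17) + 102 = 7*(-2254/41*1/17) + 102 = 7*(-2254/697) + 102 = -15778/697 + 102 = 55316/697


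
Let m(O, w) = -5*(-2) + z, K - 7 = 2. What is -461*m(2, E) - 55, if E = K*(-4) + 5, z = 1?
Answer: -5126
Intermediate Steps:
K = 9 (K = 7 + 2 = 9)
E = -31 (E = 9*(-4) + 5 = -36 + 5 = -31)
m(O, w) = 11 (m(O, w) = -5*(-2) + 1 = 10 + 1 = 11)
-461*m(2, E) - 55 = -461*11 - 55 = -5071 - 55 = -5126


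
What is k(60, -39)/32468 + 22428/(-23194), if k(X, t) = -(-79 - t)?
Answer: -90908068/94132849 ≈ -0.96574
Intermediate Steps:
k(X, t) = 79 + t
k(60, -39)/32468 + 22428/(-23194) = (79 - 39)/32468 + 22428/(-23194) = 40*(1/32468) + 22428*(-1/23194) = 10/8117 - 11214/11597 = -90908068/94132849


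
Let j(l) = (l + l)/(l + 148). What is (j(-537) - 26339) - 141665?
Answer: -65352482/389 ≈ -1.6800e+5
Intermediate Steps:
j(l) = 2*l/(148 + l) (j(l) = (2*l)/(148 + l) = 2*l/(148 + l))
(j(-537) - 26339) - 141665 = (2*(-537)/(148 - 537) - 26339) - 141665 = (2*(-537)/(-389) - 26339) - 141665 = (2*(-537)*(-1/389) - 26339) - 141665 = (1074/389 - 26339) - 141665 = -10244797/389 - 141665 = -65352482/389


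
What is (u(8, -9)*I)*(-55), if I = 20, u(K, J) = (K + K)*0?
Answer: 0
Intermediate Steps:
u(K, J) = 0 (u(K, J) = (2*K)*0 = 0)
(u(8, -9)*I)*(-55) = (0*20)*(-55) = 0*(-55) = 0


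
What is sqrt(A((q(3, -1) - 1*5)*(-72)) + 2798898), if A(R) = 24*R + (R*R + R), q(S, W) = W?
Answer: sqrt(2996322) ≈ 1731.0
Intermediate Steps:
A(R) = R**2 + 25*R (A(R) = 24*R + (R**2 + R) = 24*R + (R + R**2) = R**2 + 25*R)
sqrt(A((q(3, -1) - 1*5)*(-72)) + 2798898) = sqrt(((-1 - 1*5)*(-72))*(25 + (-1 - 1*5)*(-72)) + 2798898) = sqrt(((-1 - 5)*(-72))*(25 + (-1 - 5)*(-72)) + 2798898) = sqrt((-6*(-72))*(25 - 6*(-72)) + 2798898) = sqrt(432*(25 + 432) + 2798898) = sqrt(432*457 + 2798898) = sqrt(197424 + 2798898) = sqrt(2996322)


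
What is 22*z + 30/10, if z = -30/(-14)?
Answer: 351/7 ≈ 50.143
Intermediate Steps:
z = 15/7 (z = -30*(-1/14) = 15/7 ≈ 2.1429)
22*z + 30/10 = 22*(15/7) + 30/10 = 330/7 + 30*(⅒) = 330/7 + 3 = 351/7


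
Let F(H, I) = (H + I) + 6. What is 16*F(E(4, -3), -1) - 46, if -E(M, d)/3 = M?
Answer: -158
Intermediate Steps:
E(M, d) = -3*M
F(H, I) = 6 + H + I
16*F(E(4, -3), -1) - 46 = 16*(6 - 3*4 - 1) - 46 = 16*(6 - 12 - 1) - 46 = 16*(-7) - 46 = -112 - 46 = -158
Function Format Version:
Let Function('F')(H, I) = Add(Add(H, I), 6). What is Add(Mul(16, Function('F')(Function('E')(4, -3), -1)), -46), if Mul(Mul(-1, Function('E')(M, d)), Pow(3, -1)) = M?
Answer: -158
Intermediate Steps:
Function('E')(M, d) = Mul(-3, M)
Function('F')(H, I) = Add(6, H, I)
Add(Mul(16, Function('F')(Function('E')(4, -3), -1)), -46) = Add(Mul(16, Add(6, Mul(-3, 4), -1)), -46) = Add(Mul(16, Add(6, -12, -1)), -46) = Add(Mul(16, -7), -46) = Add(-112, -46) = -158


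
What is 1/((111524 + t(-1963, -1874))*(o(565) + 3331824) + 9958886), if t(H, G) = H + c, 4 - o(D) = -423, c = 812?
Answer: 1/367800498509 ≈ 2.7189e-12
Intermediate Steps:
o(D) = 427 (o(D) = 4 - 1*(-423) = 4 + 423 = 427)
t(H, G) = 812 + H (t(H, G) = H + 812 = 812 + H)
1/((111524 + t(-1963, -1874))*(o(565) + 3331824) + 9958886) = 1/((111524 + (812 - 1963))*(427 + 3331824) + 9958886) = 1/((111524 - 1151)*3332251 + 9958886) = 1/(110373*3332251 + 9958886) = 1/(367790539623 + 9958886) = 1/367800498509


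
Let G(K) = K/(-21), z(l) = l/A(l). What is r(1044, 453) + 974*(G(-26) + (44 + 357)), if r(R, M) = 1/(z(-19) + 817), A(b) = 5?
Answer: 33452519053/85386 ≈ 3.9178e+5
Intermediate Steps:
z(l) = l/5
G(K) = -K/21 (G(K) = K*(-1/21) = -K/21)
r(R, M) = 5/4066 (r(R, M) = 1/((1/5)*(-19) + 817) = 1/(-19/5 + 817) = 1/(4066/5) = 5/4066)
r(1044, 453) + 974*(G(-26) + (44 + 357)) = 5/4066 + 974*(-1/21*(-26) + (44 + 357)) = 5/4066 + 974*(26/21 + 401) = 5/4066 + 974*(8447/21) = 5/4066 + 8227378/21 = 33452519053/85386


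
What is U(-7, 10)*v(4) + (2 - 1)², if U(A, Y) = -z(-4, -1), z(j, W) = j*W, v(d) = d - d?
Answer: 1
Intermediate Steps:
v(d) = 0
z(j, W) = W*j
U(A, Y) = -4 (U(A, Y) = -(-1)*(-4) = -1*4 = -4)
U(-7, 10)*v(4) + (2 - 1)² = -4*0 + (2 - 1)² = 0 + 1² = 0 + 1 = 1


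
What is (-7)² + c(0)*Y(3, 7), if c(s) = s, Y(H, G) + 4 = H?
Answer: 49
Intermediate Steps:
Y(H, G) = -4 + H
(-7)² + c(0)*Y(3, 7) = (-7)² + 0*(-4 + 3) = 49 + 0*(-1) = 49 + 0 = 49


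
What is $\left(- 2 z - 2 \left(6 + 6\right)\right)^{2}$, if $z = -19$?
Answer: $196$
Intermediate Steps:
$\left(- 2 z - 2 \left(6 + 6\right)\right)^{2} = \left(\left(-2\right) \left(-19\right) - 2 \left(6 + 6\right)\right)^{2} = \left(38 - 24\right)^{2} = 14^{2} = 196$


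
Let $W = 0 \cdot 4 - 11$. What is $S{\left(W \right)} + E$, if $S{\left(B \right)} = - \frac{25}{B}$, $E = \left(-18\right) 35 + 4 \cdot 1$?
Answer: $- \frac{6861}{11} \approx -623.73$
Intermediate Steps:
$W = -11$ ($W = 0 - 11 = -11$)
$E = -626$ ($E = -630 + 4 = -626$)
$S{\left(W \right)} + E = - \frac{25}{-11} - 626 = \left(-25\right) \left(- \frac{1}{11}\right) - 626 = \frac{25}{11} - 626 = - \frac{6861}{11}$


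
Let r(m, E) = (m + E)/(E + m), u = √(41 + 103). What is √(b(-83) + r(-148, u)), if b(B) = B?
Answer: I*√82 ≈ 9.0554*I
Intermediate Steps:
u = 12 (u = √144 = 12)
r(m, E) = 1 (r(m, E) = (E + m)/(E + m) = 1)
√(b(-83) + r(-148, u)) = √(-83 + 1) = √(-82) = I*√82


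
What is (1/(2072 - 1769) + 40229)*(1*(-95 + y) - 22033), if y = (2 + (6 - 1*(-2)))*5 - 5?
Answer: -89726085068/101 ≈ -8.8838e+8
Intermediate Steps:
y = 45 (y = (2 + (6 + 2))*5 - 5 = (2 + 8)*5 - 5 = 10*5 - 5 = 50 - 5 = 45)
(1/(2072 - 1769) + 40229)*(1*(-95 + y) - 22033) = (1/(2072 - 1769) + 40229)*(1*(-95 + 45) - 22033) = (1/303 + 40229)*(1*(-50) - 22033) = ((1/303)*1 + 40229)*(-50 - 22033) = (1/303 + 40229)*(-22083) = (12189388/303)*(-22083) = -89726085068/101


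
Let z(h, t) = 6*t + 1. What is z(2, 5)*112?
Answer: 3472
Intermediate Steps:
z(h, t) = 1 + 6*t
z(2, 5)*112 = (1 + 6*5)*112 = (1 + 30)*112 = 31*112 = 3472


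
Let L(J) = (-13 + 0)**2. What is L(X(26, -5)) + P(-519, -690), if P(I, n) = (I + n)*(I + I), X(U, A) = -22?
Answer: 1255111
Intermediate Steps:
L(J) = 169 (L(J) = (-13)**2 = 169)
P(I, n) = 2*I*(I + n) (P(I, n) = (I + n)*(2*I) = 2*I*(I + n))
L(X(26, -5)) + P(-519, -690) = 169 + 2*(-519)*(-519 - 690) = 169 + 2*(-519)*(-1209) = 169 + 1254942 = 1255111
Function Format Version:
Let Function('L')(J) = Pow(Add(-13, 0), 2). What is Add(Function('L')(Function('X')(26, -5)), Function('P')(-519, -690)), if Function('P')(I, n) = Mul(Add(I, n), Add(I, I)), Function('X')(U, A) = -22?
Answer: 1255111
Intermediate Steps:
Function('L')(J) = 169 (Function('L')(J) = Pow(-13, 2) = 169)
Function('P')(I, n) = Mul(2, I, Add(I, n)) (Function('P')(I, n) = Mul(Add(I, n), Mul(2, I)) = Mul(2, I, Add(I, n)))
Add(Function('L')(Function('X')(26, -5)), Function('P')(-519, -690)) = Add(169, Mul(2, -519, Add(-519, -690))) = Add(169, Mul(2, -519, -1209)) = Add(169, 1254942) = 1255111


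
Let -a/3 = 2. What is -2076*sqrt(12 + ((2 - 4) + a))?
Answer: -4152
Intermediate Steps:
a = -6 (a = -3*2 = -6)
-2076*sqrt(12 + ((2 - 4) + a)) = -2076*sqrt(12 + ((2 - 4) - 6)) = -2076*sqrt(12 + (-2 - 6)) = -2076*sqrt(12 - 8) = -2076*sqrt(4) = -2076*2 = -4152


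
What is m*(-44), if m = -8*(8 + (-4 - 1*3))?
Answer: 352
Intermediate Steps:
m = -8 (m = -8*(8 + (-4 - 3)) = -8*(8 - 7) = -8*1 = -8)
m*(-44) = -8*(-44) = 352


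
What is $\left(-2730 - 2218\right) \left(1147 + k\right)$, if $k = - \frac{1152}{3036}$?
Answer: $- \frac{1435390060}{253} \approx -5.6735 \cdot 10^{6}$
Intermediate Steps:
$k = - \frac{96}{253}$ ($k = \left(-1152\right) \frac{1}{3036} = - \frac{96}{253} \approx -0.37945$)
$\left(-2730 - 2218\right) \left(1147 + k\right) = \left(-2730 - 2218\right) \left(1147 - \frac{96}{253}\right) = \left(-4948\right) \frac{290095}{253} = - \frac{1435390060}{253}$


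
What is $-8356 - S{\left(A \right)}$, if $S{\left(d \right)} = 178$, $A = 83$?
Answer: $-8534$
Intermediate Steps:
$-8356 - S{\left(A \right)} = -8356 - 178 = -8534$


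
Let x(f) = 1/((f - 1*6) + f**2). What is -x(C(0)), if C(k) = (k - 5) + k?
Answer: -1/14 ≈ -0.071429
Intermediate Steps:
C(k) = -5 + 2*k (C(k) = (-5 + k) + k = -5 + 2*k)
x(f) = 1/(-6 + f + f**2) (x(f) = 1/((f - 6) + f**2) = 1/((-6 + f) + f**2) = 1/(-6 + f + f**2))
-x(C(0)) = -1/(-6 + (-5 + 2*0) + (-5 + 2*0)**2) = -1/(-6 + (-5 + 0) + (-5 + 0)**2) = -1/(-6 - 5 + (-5)**2) = -1/(-6 - 5 + 25) = -1/14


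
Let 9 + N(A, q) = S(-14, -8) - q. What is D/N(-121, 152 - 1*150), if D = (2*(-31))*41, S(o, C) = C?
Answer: 2542/19 ≈ 133.79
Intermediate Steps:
N(A, q) = -17 - q (N(A, q) = -9 + (-8 - q) = -17 - q)
D = -2542 (D = -62*41 = -2542)
D/N(-121, 152 - 1*150) = -2542/(-17 - (152 - 1*150)) = -2542/(-17 - (152 - 150)) = -2542/(-17 - 1*2) = -2542/(-17 - 2) = -2542/(-19) = -2542*(-1/19) = 2542/19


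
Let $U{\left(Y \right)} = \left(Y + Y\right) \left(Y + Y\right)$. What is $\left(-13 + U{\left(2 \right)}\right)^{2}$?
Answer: $9$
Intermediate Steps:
$U{\left(Y \right)} = 4 Y^{2}$ ($U{\left(Y \right)} = 2 Y 2 Y = 4 Y^{2}$)
$\left(-13 + U{\left(2 \right)}\right)^{2} = \left(-13 + 4 \cdot 2^{2}\right)^{2} = \left(-13 + 4 \cdot 4\right)^{2} = \left(-13 + 16\right)^{2} = 3^{2} = 9$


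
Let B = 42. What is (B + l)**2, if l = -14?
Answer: 784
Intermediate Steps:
(B + l)**2 = (42 - 14)**2 = 28**2 = 784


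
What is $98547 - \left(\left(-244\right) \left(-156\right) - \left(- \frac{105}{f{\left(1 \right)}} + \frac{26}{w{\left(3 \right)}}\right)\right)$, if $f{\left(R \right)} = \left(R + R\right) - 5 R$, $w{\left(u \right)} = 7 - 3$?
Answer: $\frac{121049}{2} \approx 60525.0$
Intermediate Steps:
$w{\left(u \right)} = 4$ ($w{\left(u \right)} = 7 - 3 = 4$)
$f{\left(R \right)} = - 3 R$ ($f{\left(R \right)} = 2 R - 5 R = - 3 R$)
$98547 - \left(\left(-244\right) \left(-156\right) - \left(- \frac{105}{f{\left(1 \right)}} + \frac{26}{w{\left(3 \right)}}\right)\right) = 98547 - \left(\left(-244\right) \left(-156\right) + \left(- \frac{26}{4} + \frac{105}{\left(-3\right) 1}\right)\right) = 98547 - \left(38064 + \left(\left(-26\right) \frac{1}{4} + \frac{105}{-3}\right)\right) = 98547 - \left(38064 + \left(- \frac{13}{2} + 105 \left(- \frac{1}{3}\right)\right)\right) = 98547 - \left(38064 - \frac{83}{2}\right) = 98547 - \frac{76045}{2} = \frac{121049}{2}$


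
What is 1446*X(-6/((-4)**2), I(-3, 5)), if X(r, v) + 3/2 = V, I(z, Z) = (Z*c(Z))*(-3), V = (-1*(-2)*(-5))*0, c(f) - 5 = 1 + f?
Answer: -2169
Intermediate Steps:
c(f) = 6 + f (c(f) = 5 + (1 + f) = 6 + f)
V = 0 (V = (2*(-5))*0 = -10*0 = 0)
I(z, Z) = -3*Z*(6 + Z) (I(z, Z) = (Z*(6 + Z))*(-3) = -3*Z*(6 + Z))
X(r, v) = -3/2 (X(r, v) = -3/2 + 0 = -3/2)
1446*X(-6/((-4)**2), I(-3, 5)) = 1446*(-3/2) = -2169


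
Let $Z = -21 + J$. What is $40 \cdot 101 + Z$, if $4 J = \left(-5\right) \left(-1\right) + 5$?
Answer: $\frac{8043}{2} \approx 4021.5$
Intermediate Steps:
$J = \frac{5}{2}$ ($J = \frac{\left(-5\right) \left(-1\right) + 5}{4} = \frac{5 + 5}{4} = \frac{1}{4} \cdot 10 = \frac{5}{2} \approx 2.5$)
$Z = - \frac{37}{2}$ ($Z = -21 + \frac{5}{2} = - \frac{37}{2} \approx -18.5$)
$40 \cdot 101 + Z = 40 \cdot 101 - \frac{37}{2} = 4040 - \frac{37}{2} = \frac{8043}{2}$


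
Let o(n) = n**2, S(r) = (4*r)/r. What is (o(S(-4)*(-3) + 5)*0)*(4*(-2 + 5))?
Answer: 0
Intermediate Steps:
S(r) = 4
(o(S(-4)*(-3) + 5)*0)*(4*(-2 + 5)) = ((4*(-3) + 5)**2*0)*(4*(-2 + 5)) = ((-12 + 5)**2*0)*(4*3) = ((-7)**2*0)*12 = (49*0)*12 = 0*12 = 0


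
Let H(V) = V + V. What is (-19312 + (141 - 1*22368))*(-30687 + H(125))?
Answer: 1264322543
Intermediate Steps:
H(V) = 2*V
(-19312 + (141 - 1*22368))*(-30687 + H(125)) = (-19312 + (141 - 1*22368))*(-30687 + 2*125) = (-19312 + (141 - 22368))*(-30687 + 250) = (-19312 - 22227)*(-30437) = -41539*(-30437) = 1264322543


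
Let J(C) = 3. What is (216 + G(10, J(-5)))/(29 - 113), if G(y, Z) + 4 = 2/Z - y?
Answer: -152/63 ≈ -2.4127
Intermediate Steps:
G(y, Z) = -4 - y + 2/Z (G(y, Z) = -4 + (2/Z - y) = -4 + (-y + 2/Z) = -4 - y + 2/Z)
(216 + G(10, J(-5)))/(29 - 113) = (216 + (-4 - 1*10 + 2/3))/(29 - 113) = (216 + (-4 - 10 + 2*(⅓)))/(-84) = (216 + (-4 - 10 + ⅔))*(-1/84) = (216 - 40/3)*(-1/84) = (608/3)*(-1/84) = -152/63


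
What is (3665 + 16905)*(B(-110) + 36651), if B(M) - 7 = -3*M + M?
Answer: 758580460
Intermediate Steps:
B(M) = 7 - 2*M (B(M) = 7 + (-3*M + M) = 7 - 2*M)
(3665 + 16905)*(B(-110) + 36651) = (3665 + 16905)*((7 - 2*(-110)) + 36651) = 20570*((7 + 220) + 36651) = 20570*(227 + 36651) = 20570*36878 = 758580460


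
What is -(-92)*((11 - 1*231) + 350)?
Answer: 11960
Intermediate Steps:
-(-92)*((11 - 1*231) + 350) = -(-92)*((11 - 231) + 350) = -(-92)*(-220 + 350) = -(-92)*130 = -1*(-11960) = 11960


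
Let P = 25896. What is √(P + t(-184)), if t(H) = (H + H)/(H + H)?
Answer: √25897 ≈ 160.93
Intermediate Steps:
t(H) = 1 (t(H) = (2*H)/((2*H)) = (2*H)*(1/(2*H)) = 1)
√(P + t(-184)) = √(25896 + 1) = √25897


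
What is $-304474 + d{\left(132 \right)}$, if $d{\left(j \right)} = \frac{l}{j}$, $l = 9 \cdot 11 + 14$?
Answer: $- \frac{40190455}{132} \approx -3.0447 \cdot 10^{5}$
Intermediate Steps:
$l = 113$ ($l = 99 + 14 = 113$)
$d{\left(j \right)} = \frac{113}{j}$
$-304474 + d{\left(132 \right)} = -304474 + \frac{113}{132} = - \frac{40190455}{132}$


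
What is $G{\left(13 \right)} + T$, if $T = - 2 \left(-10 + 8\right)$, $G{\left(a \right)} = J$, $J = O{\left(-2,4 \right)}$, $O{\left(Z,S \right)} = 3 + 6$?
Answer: $13$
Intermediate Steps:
$O{\left(Z,S \right)} = 9$
$J = 9$
$G{\left(a \right)} = 9$
$T = 4$ ($T = \left(-2\right) \left(-2\right) = 4$)
$G{\left(13 \right)} + T = 9 + 4 = 13$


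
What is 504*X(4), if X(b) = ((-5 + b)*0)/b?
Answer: 0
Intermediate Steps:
X(b) = 0 (X(b) = 0/b = 0)
504*X(4) = 504*0 = 0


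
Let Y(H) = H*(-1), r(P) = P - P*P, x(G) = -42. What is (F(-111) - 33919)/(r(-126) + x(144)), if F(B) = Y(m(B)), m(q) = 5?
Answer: 2827/1337 ≈ 2.1144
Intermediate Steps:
r(P) = P - P**2
Y(H) = -H
F(B) = -5 (F(B) = -1*5 = -5)
(F(-111) - 33919)/(r(-126) + x(144)) = (-5 - 33919)/(-126*(1 - 1*(-126)) - 42) = -33924/(-126*(1 + 126) - 42) = -33924/(-126*127 - 42) = -33924/(-16002 - 42) = -33924/(-16044) = -33924*(-1/16044) = 2827/1337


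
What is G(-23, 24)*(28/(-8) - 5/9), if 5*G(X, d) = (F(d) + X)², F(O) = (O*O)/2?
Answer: -1025285/18 ≈ -56960.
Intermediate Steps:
F(O) = O²/2 (F(O) = O²*(½) = O²/2)
G(X, d) = (X + d²/2)²/5 (G(X, d) = (d²/2 + X)²/5 = (X + d²/2)²/5)
G(-23, 24)*(28/(-8) - 5/9) = ((24² + 2*(-23))²/20)*(28/(-8) - 5/9) = ((576 - 46)²/20)*(28*(-⅛) - 5*⅑) = ((1/20)*530²)*(-7/2 - 5/9) = ((1/20)*280900)*(-73/18) = 14045*(-73/18) = -1025285/18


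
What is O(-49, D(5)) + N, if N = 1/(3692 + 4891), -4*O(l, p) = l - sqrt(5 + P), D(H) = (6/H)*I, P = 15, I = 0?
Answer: 420571/34332 + sqrt(5)/2 ≈ 13.368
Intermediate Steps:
D(H) = 0 (D(H) = (6/H)*0 = 0)
O(l, p) = sqrt(5)/2 - l/4 (O(l, p) = -(l - sqrt(5 + 15))/4 = -(l - sqrt(20))/4 = -(l - 2*sqrt(5))/4 = sqrt(5)/2 - l/4)
N = 1/8583 ≈ 0.00011651
O(-49, D(5)) + N = (sqrt(5)/2 - 1/4*(-49)) + 1/8583 = (sqrt(5)/2 + 49/4) + 1/8583 = (49/4 + sqrt(5)/2) + 1/8583 = 420571/34332 + sqrt(5)/2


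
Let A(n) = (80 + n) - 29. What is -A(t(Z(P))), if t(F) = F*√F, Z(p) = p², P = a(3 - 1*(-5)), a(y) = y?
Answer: -563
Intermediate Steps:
P = 8 (P = 3 - 1*(-5) = 3 + 5 = 8)
t(F) = F^(3/2)
A(n) = 51 + n
-A(t(Z(P))) = -(51 + (8²)^(3/2)) = -(51 + 64^(3/2)) = -(51 + 512) = -1*563 = -563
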